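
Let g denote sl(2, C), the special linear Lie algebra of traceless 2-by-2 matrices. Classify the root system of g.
This is sl(2), which has dimension 2^2 - 1 = 3 and rank 2 - 1 = 1 (a Cartan subalgebra is the diagonal traceless matrices). In the classification of classical Lie algebras, the special linear algebra sl(n+1) has type A_n; here n = 1, so the Dynkin diagram is a chain of 1 nodes with single edges (A_1). Hence the type is A_1.

A_1 (sl(2))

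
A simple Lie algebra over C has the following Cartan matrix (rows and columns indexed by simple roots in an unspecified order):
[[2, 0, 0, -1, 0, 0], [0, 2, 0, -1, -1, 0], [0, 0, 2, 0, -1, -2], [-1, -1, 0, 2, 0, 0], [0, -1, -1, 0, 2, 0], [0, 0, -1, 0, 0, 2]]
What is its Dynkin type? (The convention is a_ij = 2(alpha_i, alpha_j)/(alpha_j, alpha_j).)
The matrix has rank 6 with 2's on the diagonal. Reading the off-diagonal entries as Dynkin edges (a single edge where a_ij = a_ji = -1; a double or triple edge where a_ij * a_ji = 2 or 3), the diagram is a chain of 6 nodes with a double edge at one end; the terminal node there is the unique short simple root (B_6). One simple-root ordering that puts it in standard form is (alpha_1, alpha_4, alpha_2, alpha_5, alpha_3, alpha_6). So the algebra is type B_6, i.e. so(13).

B_6 (so(13))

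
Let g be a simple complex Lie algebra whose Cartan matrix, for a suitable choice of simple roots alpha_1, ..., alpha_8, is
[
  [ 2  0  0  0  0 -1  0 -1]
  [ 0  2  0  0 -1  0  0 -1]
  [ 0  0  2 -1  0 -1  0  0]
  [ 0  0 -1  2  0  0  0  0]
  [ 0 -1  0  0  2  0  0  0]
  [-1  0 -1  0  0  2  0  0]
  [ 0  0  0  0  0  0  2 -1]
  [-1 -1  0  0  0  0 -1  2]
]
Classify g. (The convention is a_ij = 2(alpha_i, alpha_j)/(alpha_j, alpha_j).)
E_8

The matrix has rank 8 with 2's on the diagonal. Reading the off-diagonal entries as Dynkin edges (a single edge where a_ij = a_ji = -1; a double or triple edge where a_ij * a_ji = 2 or 3), the diagram is a chain of 7 nodes with one extra node attached to the third node from one end (E_8). One simple-root ordering that puts it in standard form is (alpha_5, alpha_7, alpha_2, alpha_8, alpha_1, alpha_6, alpha_3, alpha_4). So the algebra is type E_8.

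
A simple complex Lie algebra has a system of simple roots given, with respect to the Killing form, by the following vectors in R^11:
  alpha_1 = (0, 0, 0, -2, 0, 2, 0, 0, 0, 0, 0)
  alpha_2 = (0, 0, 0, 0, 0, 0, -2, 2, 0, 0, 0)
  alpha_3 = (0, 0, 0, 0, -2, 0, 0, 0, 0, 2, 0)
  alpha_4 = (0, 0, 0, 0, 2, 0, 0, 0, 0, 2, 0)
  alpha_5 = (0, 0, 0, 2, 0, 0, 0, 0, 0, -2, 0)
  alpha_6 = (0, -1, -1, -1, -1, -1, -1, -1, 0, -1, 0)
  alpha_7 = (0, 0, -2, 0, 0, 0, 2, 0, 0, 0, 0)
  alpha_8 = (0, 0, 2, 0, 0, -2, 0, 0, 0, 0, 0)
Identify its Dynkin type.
type E_8

Compute the Cartan integers a_ij = 2(alpha_i, alpha_j)/(alpha_j, alpha_j); the resulting 8x8 Cartan matrix is
[[2, 0, 0, 0, -1, 0, 0, -1], [0, 2, 0, 0, 0, 0, -1, 0], [0, 0, 2, 0, -1, 0, 0, 0], [0, 0, 0, 2, -1, -1, 0, 0], [-1, 0, -1, -1, 2, 0, 0, 0], [0, 0, 0, -1, 0, 2, 0, 0], [0, -1, 0, 0, 0, 0, 2, -1], [-1, 0, 0, 0, 0, 0, -1, 2]].
All simple roots have the same length, so the diagram is simply laced. The associated Dynkin diagram is a chain of 7 nodes with one extra node attached to the third node from one end (E_8), so the type is E_8.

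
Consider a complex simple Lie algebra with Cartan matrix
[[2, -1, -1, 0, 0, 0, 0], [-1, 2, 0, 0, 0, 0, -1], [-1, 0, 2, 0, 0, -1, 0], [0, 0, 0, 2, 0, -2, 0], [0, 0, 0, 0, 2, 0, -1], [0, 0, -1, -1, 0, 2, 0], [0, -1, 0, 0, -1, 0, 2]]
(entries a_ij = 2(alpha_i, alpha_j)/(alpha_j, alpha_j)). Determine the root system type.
The matrix has rank 7 with 2's on the diagonal. Reading the off-diagonal entries as Dynkin edges (a single edge where a_ij = a_ji = -1; a double or triple edge where a_ij * a_ji = 2 or 3), the diagram is a chain of 7 nodes with a double edge at one end; the terminal node there is the unique long simple root (C_7). One simple-root ordering that puts it in standard form is (alpha_5, alpha_7, alpha_2, alpha_1, alpha_3, alpha_6, alpha_4). So the algebra is type C_7, i.e. sp(14).

C_7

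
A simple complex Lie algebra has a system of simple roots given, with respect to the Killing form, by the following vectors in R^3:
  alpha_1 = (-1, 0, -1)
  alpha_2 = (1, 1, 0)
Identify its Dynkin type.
Compute the Cartan integers a_ij = 2(alpha_i, alpha_j)/(alpha_j, alpha_j); the resulting 2x2 Cartan matrix is
[[2, -1], [-1, 2]].
All simple roots have the same length, so the diagram is simply laced. The associated Dynkin diagram is a chain of 2 nodes with single edges (A_2), so the type is A_2 (the algebra sl(3)).

A_2 (sl(3))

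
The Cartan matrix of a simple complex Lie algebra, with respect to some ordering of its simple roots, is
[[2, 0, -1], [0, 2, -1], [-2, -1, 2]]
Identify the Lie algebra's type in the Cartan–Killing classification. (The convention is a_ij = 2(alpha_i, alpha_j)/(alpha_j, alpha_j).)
The matrix has rank 3 with 2's on the diagonal. Reading the off-diagonal entries as Dynkin edges (a single edge where a_ij = a_ji = -1; a double or triple edge where a_ij * a_ji = 2 or 3), the diagram is a chain of 3 nodes with a double edge at one end; the terminal node there is the unique short simple root (B_3). One simple-root ordering that puts it in standard form is (alpha_2, alpha_3, alpha_1). So the algebra is type B_3, i.e. so(7).

B_3 (so(7))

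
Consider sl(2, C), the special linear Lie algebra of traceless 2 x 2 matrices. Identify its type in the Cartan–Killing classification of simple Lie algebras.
A_1

This is sl(2), which has dimension 2^2 - 1 = 3 and rank 2 - 1 = 1 (a Cartan subalgebra is the diagonal traceless matrices). In the classification of classical Lie algebras, the special linear algebra sl(n+1) has type A_n; here n = 1, so the Dynkin diagram is a chain of 1 nodes with single edges (A_1). Hence the type is A_1.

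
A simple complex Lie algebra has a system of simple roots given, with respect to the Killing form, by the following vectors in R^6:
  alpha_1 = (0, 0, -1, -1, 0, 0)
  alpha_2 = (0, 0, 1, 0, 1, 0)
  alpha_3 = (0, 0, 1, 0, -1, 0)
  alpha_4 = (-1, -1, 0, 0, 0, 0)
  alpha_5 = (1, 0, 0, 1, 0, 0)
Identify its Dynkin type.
type D_5

Compute the Cartan integers a_ij = 2(alpha_i, alpha_j)/(alpha_j, alpha_j); the resulting 5x5 Cartan matrix is
[[2, -1, -1, 0, -1], [-1, 2, 0, 0, 0], [-1, 0, 2, 0, 0], [0, 0, 0, 2, -1], [-1, 0, 0, -1, 2]].
All simple roots have the same length, so the diagram is simply laced. The associated Dynkin diagram is a chain of 3 nodes with a fork of two nodes at one end (D_5), so the type is D_5 (the algebra so(10)).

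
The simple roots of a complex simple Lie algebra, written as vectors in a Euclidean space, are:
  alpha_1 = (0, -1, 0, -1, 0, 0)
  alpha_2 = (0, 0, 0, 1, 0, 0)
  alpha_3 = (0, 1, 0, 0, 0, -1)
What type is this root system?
Compute the Cartan integers a_ij = 2(alpha_i, alpha_j)/(alpha_j, alpha_j); the resulting 3x3 Cartan matrix is
[[2, -2, -1], [-1, 2, 0], [-1, 0, 2]].
The roots have two lengths (squared-length ratio 2:1); the short ones are alpha_{2}. The associated Dynkin diagram is a chain of 3 nodes with a double edge at one end; the terminal node there is the unique short simple root (B_3), so the type is B_3 (the algebra so(7)).

B_3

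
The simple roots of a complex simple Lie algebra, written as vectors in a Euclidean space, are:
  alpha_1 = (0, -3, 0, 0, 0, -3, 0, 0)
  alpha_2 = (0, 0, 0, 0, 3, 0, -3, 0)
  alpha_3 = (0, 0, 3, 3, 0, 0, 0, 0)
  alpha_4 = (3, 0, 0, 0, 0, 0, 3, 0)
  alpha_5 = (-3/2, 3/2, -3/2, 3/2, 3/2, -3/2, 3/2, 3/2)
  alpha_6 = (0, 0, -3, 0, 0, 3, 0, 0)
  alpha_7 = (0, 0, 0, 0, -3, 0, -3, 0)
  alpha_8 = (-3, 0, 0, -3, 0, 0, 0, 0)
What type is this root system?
type E_8

Compute the Cartan integers a_ij = 2(alpha_i, alpha_j)/(alpha_j, alpha_j); the resulting 8x8 Cartan matrix is
[[2, 0, 0, 0, 0, -1, 0, 0], [0, 2, 0, -1, 0, 0, 0, 0], [0, 0, 2, 0, 0, -1, 0, -1], [0, -1, 0, 2, 0, 0, -1, -1], [0, 0, 0, 0, 2, 0, -1, 0], [-1, 0, -1, 0, 0, 2, 0, 0], [0, 0, 0, -1, -1, 0, 2, 0], [0, 0, -1, -1, 0, 0, 0, 2]].
All simple roots have the same length, so the diagram is simply laced. The associated Dynkin diagram is a chain of 7 nodes with one extra node attached to the third node from one end (E_8), so the type is E_8.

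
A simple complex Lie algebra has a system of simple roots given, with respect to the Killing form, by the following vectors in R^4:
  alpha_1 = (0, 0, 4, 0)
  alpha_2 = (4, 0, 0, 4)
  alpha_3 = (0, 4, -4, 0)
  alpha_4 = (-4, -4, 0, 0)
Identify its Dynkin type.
Compute the Cartan integers a_ij = 2(alpha_i, alpha_j)/(alpha_j, alpha_j); the resulting 4x4 Cartan matrix is
[[2, 0, -1, 0], [0, 2, 0, -1], [-2, 0, 2, -1], [0, -1, -1, 2]].
The roots have two lengths (squared-length ratio 2:1); the short ones are alpha_{1}. The associated Dynkin diagram is a chain of 4 nodes with a double edge at one end; the terminal node there is the unique short simple root (B_4), so the type is B_4 (the algebra so(9)).

B4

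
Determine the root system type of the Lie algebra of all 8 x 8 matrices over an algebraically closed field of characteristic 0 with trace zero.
This is sl(8), which has dimension 8^2 - 1 = 63 and rank 8 - 1 = 7 (a Cartan subalgebra is the diagonal traceless matrices). In the classification of classical Lie algebras, the special linear algebra sl(n+1) has type A_n; here n = 7, so the Dynkin diagram is a chain of 7 nodes with single edges (A_7). Hence the type is A_7.

A_7 (sl(8))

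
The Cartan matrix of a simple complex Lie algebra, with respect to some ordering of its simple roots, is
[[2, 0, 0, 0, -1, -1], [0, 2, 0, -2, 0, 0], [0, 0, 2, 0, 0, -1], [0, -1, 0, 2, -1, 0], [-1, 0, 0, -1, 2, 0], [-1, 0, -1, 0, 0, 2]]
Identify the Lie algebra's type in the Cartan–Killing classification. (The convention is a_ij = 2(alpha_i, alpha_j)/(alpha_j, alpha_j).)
C_6

The matrix has rank 6 with 2's on the diagonal. Reading the off-diagonal entries as Dynkin edges (a single edge where a_ij = a_ji = -1; a double or triple edge where a_ij * a_ji = 2 or 3), the diagram is a chain of 6 nodes with a double edge at one end; the terminal node there is the unique long simple root (C_6). One simple-root ordering that puts it in standard form is (alpha_3, alpha_6, alpha_1, alpha_5, alpha_4, alpha_2). So the algebra is type C_6, i.e. sp(12).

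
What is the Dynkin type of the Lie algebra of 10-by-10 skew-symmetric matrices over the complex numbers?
This is so(10) with 10 even, which has dimension 10(10-1)/2 = 45 and rank 10/2 = 5. In the classification of classical Lie algebras, the orthogonal algebra so(2n) in an even number of variables has type D_n; here n = 5, so the Dynkin diagram is a chain of 3 nodes with a fork of two nodes at one end (D_5). Hence the type is D_5.

type D_5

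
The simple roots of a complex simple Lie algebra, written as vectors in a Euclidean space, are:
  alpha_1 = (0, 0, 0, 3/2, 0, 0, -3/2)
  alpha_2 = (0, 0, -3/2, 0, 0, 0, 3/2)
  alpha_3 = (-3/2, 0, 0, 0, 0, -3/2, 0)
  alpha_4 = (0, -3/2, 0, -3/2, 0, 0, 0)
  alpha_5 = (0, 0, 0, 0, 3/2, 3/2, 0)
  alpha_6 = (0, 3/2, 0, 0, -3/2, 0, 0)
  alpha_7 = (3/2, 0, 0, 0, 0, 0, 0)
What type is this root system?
B_7 (so(15))

Compute the Cartan integers a_ij = 2(alpha_i, alpha_j)/(alpha_j, alpha_j); the resulting 7x7 Cartan matrix is
[[2, -1, 0, -1, 0, 0, 0], [-1, 2, 0, 0, 0, 0, 0], [0, 0, 2, 0, -1, 0, -2], [-1, 0, 0, 2, 0, -1, 0], [0, 0, -1, 0, 2, -1, 0], [0, 0, 0, -1, -1, 2, 0], [0, 0, -1, 0, 0, 0, 2]].
The roots have two lengths (squared-length ratio 2:1); the short ones are alpha_{7}. The associated Dynkin diagram is a chain of 7 nodes with a double edge at one end; the terminal node there is the unique short simple root (B_7), so the type is B_7 (the algebra so(15)).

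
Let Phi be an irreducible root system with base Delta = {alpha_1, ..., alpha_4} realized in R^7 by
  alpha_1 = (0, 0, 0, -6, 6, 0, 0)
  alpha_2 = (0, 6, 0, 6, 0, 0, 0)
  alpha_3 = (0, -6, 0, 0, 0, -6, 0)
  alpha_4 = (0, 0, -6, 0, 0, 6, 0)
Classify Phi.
type A_4

Compute the Cartan integers a_ij = 2(alpha_i, alpha_j)/(alpha_j, alpha_j); the resulting 4x4 Cartan matrix is
[[2, -1, 0, 0], [-1, 2, -1, 0], [0, -1, 2, -1], [0, 0, -1, 2]].
All simple roots have the same length, so the diagram is simply laced. The associated Dynkin diagram is a chain of 4 nodes with single edges (A_4), so the type is A_4 (the algebra sl(5)).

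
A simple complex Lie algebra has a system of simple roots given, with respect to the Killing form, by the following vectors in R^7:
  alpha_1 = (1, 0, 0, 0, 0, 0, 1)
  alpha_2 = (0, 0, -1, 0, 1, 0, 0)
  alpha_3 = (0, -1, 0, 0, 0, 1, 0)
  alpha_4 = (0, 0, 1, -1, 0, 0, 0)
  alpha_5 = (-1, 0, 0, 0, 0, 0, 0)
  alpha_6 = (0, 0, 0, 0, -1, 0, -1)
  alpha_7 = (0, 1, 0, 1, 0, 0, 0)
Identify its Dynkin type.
B_7

Compute the Cartan integers a_ij = 2(alpha_i, alpha_j)/(alpha_j, alpha_j); the resulting 7x7 Cartan matrix is
[[2, 0, 0, 0, -2, -1, 0], [0, 2, 0, -1, 0, -1, 0], [0, 0, 2, 0, 0, 0, -1], [0, -1, 0, 2, 0, 0, -1], [-1, 0, 0, 0, 2, 0, 0], [-1, -1, 0, 0, 0, 2, 0], [0, 0, -1, -1, 0, 0, 2]].
The roots have two lengths (squared-length ratio 2:1); the short ones are alpha_{5}. The associated Dynkin diagram is a chain of 7 nodes with a double edge at one end; the terminal node there is the unique short simple root (B_7), so the type is B_7 (the algebra so(15)).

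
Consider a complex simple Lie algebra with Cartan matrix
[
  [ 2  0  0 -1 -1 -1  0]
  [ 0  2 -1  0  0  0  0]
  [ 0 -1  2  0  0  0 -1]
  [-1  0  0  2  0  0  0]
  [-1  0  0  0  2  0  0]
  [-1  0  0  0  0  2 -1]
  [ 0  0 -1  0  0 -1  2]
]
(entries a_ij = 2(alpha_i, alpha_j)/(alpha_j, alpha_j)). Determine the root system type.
D_7 (so(14))

The matrix has rank 7 with 2's on the diagonal. Reading the off-diagonal entries as Dynkin edges (a single edge where a_ij = a_ji = -1; a double or triple edge where a_ij * a_ji = 2 or 3), the diagram is a chain of 5 nodes with a fork of two nodes at one end (D_7). One simple-root ordering that puts it in standard form is (alpha_2, alpha_3, alpha_7, alpha_6, alpha_1, alpha_5, alpha_4). So the algebra is type D_7, i.e. so(14).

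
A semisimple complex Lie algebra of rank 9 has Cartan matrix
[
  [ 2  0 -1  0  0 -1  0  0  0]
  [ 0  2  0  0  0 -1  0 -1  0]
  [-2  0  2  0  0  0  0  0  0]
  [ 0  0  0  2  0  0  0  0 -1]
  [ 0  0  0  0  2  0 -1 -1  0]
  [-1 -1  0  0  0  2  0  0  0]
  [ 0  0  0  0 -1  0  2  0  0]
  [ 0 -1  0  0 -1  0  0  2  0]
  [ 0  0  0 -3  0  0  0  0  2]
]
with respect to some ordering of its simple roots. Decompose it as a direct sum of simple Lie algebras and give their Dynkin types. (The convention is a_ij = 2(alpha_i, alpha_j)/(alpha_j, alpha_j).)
C7 + G2

The diagram associated to this matrix has two connected components: the simple roots {alpha_1, alpha_2, alpha_3, alpha_5, alpha_6, alpha_7, alpha_8} form a chain of 7 nodes with a double edge at one end; the terminal node there is the unique long simple root (C_7), and {alpha_4, alpha_9} form two nodes joined by a triple edge (G_2). A semisimple Lie algebra decomposes uniquely as the direct sum of simple ideals, one per connected component of its Dynkin diagram, so g ≅ C_7 ⊕ G_2 (dimension 105 + 14 = 119).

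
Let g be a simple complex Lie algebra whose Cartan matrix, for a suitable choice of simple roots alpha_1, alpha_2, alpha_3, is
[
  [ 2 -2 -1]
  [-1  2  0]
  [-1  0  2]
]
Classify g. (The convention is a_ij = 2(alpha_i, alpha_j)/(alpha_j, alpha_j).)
The matrix has rank 3 with 2's on the diagonal. Reading the off-diagonal entries as Dynkin edges (a single edge where a_ij = a_ji = -1; a double or triple edge where a_ij * a_ji = 2 or 3), the diagram is a chain of 3 nodes with a double edge at one end; the terminal node there is the unique short simple root (B_3). One simple-root ordering that puts it in standard form is (alpha_3, alpha_1, alpha_2). So the algebra is type B_3, i.e. so(7).

type B_3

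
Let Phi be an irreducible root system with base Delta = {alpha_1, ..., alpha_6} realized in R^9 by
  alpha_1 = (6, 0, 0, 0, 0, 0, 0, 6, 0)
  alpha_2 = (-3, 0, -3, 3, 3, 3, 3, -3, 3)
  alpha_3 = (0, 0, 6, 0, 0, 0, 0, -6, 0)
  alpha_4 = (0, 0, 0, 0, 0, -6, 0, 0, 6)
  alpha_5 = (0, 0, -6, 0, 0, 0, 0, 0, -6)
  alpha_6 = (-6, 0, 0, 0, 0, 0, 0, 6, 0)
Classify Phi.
Compute the Cartan integers a_ij = 2(alpha_i, alpha_j)/(alpha_j, alpha_j); the resulting 6x6 Cartan matrix is
[[2, -1, -1, 0, 0, 0], [-1, 2, 0, 0, 0, 0], [-1, 0, 2, 0, -1, -1], [0, 0, 0, 2, -1, 0], [0, 0, -1, -1, 2, 0], [0, 0, -1, 0, 0, 2]].
All simple roots have the same length, so the diagram is simply laced. The associated Dynkin diagram is a chain of 5 nodes with one extra node attached to the third node from one end (E_6), so the type is E_6.

E_6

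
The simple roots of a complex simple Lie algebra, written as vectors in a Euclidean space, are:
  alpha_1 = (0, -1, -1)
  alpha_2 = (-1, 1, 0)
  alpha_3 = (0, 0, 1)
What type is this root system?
Compute the Cartan integers a_ij = 2(alpha_i, alpha_j)/(alpha_j, alpha_j); the resulting 3x3 Cartan matrix is
[[2, -1, -2], [-1, 2, 0], [-1, 0, 2]].
The roots have two lengths (squared-length ratio 2:1); the short ones are alpha_{3}. The associated Dynkin diagram is a chain of 3 nodes with a double edge at one end; the terminal node there is the unique short simple root (B_3), so the type is B_3 (the algebra so(7)).

B3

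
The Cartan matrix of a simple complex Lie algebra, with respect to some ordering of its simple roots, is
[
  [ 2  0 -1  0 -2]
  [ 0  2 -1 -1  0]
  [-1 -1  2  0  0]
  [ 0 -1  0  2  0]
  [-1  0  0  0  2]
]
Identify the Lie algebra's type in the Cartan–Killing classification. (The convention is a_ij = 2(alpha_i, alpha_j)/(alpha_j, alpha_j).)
B_5

The matrix has rank 5 with 2's on the diagonal. Reading the off-diagonal entries as Dynkin edges (a single edge where a_ij = a_ji = -1; a double or triple edge where a_ij * a_ji = 2 or 3), the diagram is a chain of 5 nodes with a double edge at one end; the terminal node there is the unique short simple root (B_5). One simple-root ordering that puts it in standard form is (alpha_4, alpha_2, alpha_3, alpha_1, alpha_5). So the algebra is type B_5, i.e. so(11).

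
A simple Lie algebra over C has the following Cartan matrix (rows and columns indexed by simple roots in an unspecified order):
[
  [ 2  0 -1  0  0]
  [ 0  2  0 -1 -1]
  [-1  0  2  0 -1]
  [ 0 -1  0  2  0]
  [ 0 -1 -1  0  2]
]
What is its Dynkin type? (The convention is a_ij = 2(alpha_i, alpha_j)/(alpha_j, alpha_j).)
type A_5

The matrix has rank 5 with 2's on the diagonal. Reading the off-diagonal entries as Dynkin edges (a single edge where a_ij = a_ji = -1; a double or triple edge where a_ij * a_ji = 2 or 3), the diagram is a chain of 5 nodes with single edges (A_5). One simple-root ordering that puts it in standard form is (alpha_4, alpha_2, alpha_5, alpha_3, alpha_1). So the algebra is type A_5, i.e. sl(6).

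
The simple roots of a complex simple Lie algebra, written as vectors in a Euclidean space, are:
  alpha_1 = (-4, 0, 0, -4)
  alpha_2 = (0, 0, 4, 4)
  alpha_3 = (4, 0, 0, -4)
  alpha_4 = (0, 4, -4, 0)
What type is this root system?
Compute the Cartan integers a_ij = 2(alpha_i, alpha_j)/(alpha_j, alpha_j); the resulting 4x4 Cartan matrix is
[[2, -1, 0, 0], [-1, 2, -1, -1], [0, -1, 2, 0], [0, -1, 0, 2]].
All simple roots have the same length, so the diagram is simply laced. The associated Dynkin diagram is a chain of 2 nodes with a fork of two nodes at one end (D_4), so the type is D_4 (the algebra so(8)).

D4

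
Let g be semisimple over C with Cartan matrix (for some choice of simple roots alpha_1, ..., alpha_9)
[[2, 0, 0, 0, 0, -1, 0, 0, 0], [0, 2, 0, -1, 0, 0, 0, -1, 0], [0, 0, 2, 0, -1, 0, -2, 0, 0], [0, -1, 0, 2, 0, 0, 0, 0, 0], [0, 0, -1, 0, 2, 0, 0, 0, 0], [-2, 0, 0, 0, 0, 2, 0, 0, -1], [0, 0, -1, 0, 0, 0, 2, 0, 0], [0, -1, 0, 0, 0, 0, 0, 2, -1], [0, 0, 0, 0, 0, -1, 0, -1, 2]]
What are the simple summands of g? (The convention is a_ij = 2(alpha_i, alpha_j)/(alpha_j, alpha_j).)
The diagram associated to this matrix has two connected components: the simple roots {alpha_3, alpha_5, alpha_7} form a chain of 3 nodes with a double edge at one end; the terminal node there is the unique short simple root (B_3), and {alpha_1, alpha_2, alpha_4, alpha_6, alpha_8, alpha_9} form a chain of 6 nodes with a double edge at one end; the terminal node there is the unique short simple root (B_6). A semisimple Lie algebra decomposes uniquely as the direct sum of simple ideals, one per connected component of its Dynkin diagram, so g ≅ B_3 ⊕ B_6 (dimension 21 + 78 = 99).

B_3 + B_6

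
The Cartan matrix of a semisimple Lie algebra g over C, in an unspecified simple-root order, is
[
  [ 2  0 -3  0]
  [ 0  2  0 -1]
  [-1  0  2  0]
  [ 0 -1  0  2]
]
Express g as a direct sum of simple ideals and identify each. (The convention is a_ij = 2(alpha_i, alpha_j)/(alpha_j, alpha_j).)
The diagram associated to this matrix has two connected components: the simple roots {alpha_2, alpha_4} form a chain of 2 nodes with single edges (A_2), and {alpha_1, alpha_3} form two nodes joined by a triple edge (G_2). A semisimple Lie algebra decomposes uniquely as the direct sum of simple ideals, one per connected component of its Dynkin diagram, so g ≅ A_2 ⊕ G_2 (dimension 8 + 14 = 22).

A_2 + G_2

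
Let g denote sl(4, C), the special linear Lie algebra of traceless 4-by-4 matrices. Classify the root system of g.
A3

This is sl(4), which has dimension 4^2 - 1 = 15 and rank 4 - 1 = 3 (a Cartan subalgebra is the diagonal traceless matrices). In the classification of classical Lie algebras, the special linear algebra sl(n+1) has type A_n; here n = 3, so the Dynkin diagram is a chain of 3 nodes with single edges (A_3). Hence the type is A_3.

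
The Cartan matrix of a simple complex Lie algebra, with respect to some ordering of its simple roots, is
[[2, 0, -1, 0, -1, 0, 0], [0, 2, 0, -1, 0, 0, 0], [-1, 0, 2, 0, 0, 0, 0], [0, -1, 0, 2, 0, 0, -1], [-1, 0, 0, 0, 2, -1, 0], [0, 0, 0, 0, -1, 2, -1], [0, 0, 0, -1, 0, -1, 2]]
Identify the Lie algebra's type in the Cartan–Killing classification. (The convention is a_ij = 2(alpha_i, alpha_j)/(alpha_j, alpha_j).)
The matrix has rank 7 with 2's on the diagonal. Reading the off-diagonal entries as Dynkin edges (a single edge where a_ij = a_ji = -1; a double or triple edge where a_ij * a_ji = 2 or 3), the diagram is a chain of 7 nodes with single edges (A_7). One simple-root ordering that puts it in standard form is (alpha_3, alpha_1, alpha_5, alpha_6, alpha_7, alpha_4, alpha_2). So the algebra is type A_7, i.e. sl(8).

type A_7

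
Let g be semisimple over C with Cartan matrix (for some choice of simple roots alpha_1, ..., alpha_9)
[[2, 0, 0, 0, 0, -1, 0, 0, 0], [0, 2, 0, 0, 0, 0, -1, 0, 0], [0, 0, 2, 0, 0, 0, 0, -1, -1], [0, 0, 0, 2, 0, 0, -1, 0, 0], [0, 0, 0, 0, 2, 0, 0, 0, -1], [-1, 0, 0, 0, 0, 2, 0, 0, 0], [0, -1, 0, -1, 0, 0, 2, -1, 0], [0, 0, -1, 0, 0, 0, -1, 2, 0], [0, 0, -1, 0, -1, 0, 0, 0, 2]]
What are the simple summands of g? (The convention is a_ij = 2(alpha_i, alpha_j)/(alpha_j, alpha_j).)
A_2 + D_7

The diagram associated to this matrix has two connected components: the simple roots {alpha_1, alpha_6} form a chain of 2 nodes with single edges (A_2), and {alpha_2, alpha_3, alpha_4, alpha_5, alpha_7, alpha_8, alpha_9} form a chain of 5 nodes with a fork of two nodes at one end (D_7). A semisimple Lie algebra decomposes uniquely as the direct sum of simple ideals, one per connected component of its Dynkin diagram, so g ≅ A_2 ⊕ D_7 (dimension 8 + 91 = 99).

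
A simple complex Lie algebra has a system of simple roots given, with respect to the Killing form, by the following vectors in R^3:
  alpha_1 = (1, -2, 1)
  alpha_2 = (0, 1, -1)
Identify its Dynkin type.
G2

Compute the Cartan integers a_ij = 2(alpha_i, alpha_j)/(alpha_j, alpha_j); the resulting 2x2 Cartan matrix is
[[2, -3], [-1, 2]].
The roots have two lengths (squared-length ratio 3:1); the short ones are alpha_{2}. The associated Dynkin diagram is two nodes joined by a triple edge (G_2), so the type is G_2.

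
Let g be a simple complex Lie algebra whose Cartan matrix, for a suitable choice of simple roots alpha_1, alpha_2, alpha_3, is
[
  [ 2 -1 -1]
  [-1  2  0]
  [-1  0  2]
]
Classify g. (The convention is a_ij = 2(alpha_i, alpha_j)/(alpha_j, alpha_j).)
The matrix has rank 3 with 2's on the diagonal. Reading the off-diagonal entries as Dynkin edges (a single edge where a_ij = a_ji = -1; a double or triple edge where a_ij * a_ji = 2 or 3), the diagram is a chain of 3 nodes with single edges (A_3). One simple-root ordering that puts it in standard form is (alpha_2, alpha_1, alpha_3). So the algebra is type A_3, i.e. sl(4).

A_3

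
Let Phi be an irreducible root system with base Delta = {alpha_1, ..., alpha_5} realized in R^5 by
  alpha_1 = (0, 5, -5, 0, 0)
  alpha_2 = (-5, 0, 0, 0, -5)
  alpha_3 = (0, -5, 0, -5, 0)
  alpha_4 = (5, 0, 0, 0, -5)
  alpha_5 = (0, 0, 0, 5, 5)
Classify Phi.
D_5 (so(10))

Compute the Cartan integers a_ij = 2(alpha_i, alpha_j)/(alpha_j, alpha_j); the resulting 5x5 Cartan matrix is
[[2, 0, -1, 0, 0], [0, 2, 0, 0, -1], [-1, 0, 2, 0, -1], [0, 0, 0, 2, -1], [0, -1, -1, -1, 2]].
All simple roots have the same length, so the diagram is simply laced. The associated Dynkin diagram is a chain of 3 nodes with a fork of two nodes at one end (D_5), so the type is D_5 (the algebra so(10)).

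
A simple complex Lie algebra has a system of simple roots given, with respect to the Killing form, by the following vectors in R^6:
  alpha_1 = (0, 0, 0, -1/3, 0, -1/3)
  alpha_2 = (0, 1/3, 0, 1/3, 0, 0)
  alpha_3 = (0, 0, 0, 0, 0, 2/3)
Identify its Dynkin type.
Compute the Cartan integers a_ij = 2(alpha_i, alpha_j)/(alpha_j, alpha_j); the resulting 3x3 Cartan matrix is
[[2, -1, -1], [-1, 2, 0], [-2, 0, 2]].
The roots have two lengths (squared-length ratio 2:1); the short ones are alpha_{1,2}. The associated Dynkin diagram is a chain of 3 nodes with a double edge at one end; the terminal node there is the unique long simple root (C_3), so the type is C_3 (the algebra sp(6)).

type C_3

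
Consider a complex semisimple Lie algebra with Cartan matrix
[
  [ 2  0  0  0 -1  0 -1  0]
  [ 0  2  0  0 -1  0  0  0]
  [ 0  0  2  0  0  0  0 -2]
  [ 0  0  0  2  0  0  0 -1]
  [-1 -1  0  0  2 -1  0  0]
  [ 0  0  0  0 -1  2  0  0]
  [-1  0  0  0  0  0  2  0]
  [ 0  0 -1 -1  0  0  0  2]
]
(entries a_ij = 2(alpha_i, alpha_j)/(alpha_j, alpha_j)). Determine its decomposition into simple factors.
The diagram associated to this matrix has two connected components: the simple roots {alpha_3, alpha_4, alpha_8} form a chain of 3 nodes with a double edge at one end; the terminal node there is the unique long simple root (C_3), and {alpha_1, alpha_2, alpha_5, alpha_6, alpha_7} form a chain of 3 nodes with a fork of two nodes at one end (D_5). A semisimple Lie algebra decomposes uniquely as the direct sum of simple ideals, one per connected component of its Dynkin diagram, so g ≅ C_3 ⊕ D_5 (dimension 21 + 45 = 66).

type C_3 + type D_5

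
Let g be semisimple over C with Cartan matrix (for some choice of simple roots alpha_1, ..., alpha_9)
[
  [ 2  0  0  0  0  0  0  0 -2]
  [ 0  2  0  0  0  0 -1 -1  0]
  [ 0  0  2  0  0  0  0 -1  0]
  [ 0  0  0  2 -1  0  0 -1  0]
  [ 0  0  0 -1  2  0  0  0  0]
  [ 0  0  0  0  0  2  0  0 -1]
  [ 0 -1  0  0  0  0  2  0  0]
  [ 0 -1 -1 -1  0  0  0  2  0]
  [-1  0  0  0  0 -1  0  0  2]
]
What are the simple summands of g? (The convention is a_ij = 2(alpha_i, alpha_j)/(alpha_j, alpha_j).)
type C_3 ⊕ type E_6

The diagram associated to this matrix has two connected components: the simple roots {alpha_1, alpha_6, alpha_9} form a chain of 3 nodes with a double edge at one end; the terminal node there is the unique long simple root (C_3), and {alpha_2, alpha_3, alpha_4, alpha_5, alpha_7, alpha_8} form a chain of 5 nodes with one extra node attached to the third node from one end (E_6). A semisimple Lie algebra decomposes uniquely as the direct sum of simple ideals, one per connected component of its Dynkin diagram, so g ≅ C_3 ⊕ E_6 (dimension 21 + 78 = 99).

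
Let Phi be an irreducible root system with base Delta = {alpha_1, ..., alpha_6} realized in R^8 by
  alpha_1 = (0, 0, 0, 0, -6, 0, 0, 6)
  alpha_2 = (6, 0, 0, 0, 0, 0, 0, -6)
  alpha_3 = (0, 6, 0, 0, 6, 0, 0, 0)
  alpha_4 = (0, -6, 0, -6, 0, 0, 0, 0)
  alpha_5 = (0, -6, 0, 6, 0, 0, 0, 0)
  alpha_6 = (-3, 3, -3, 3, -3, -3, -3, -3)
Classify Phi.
Compute the Cartan integers a_ij = 2(alpha_i, alpha_j)/(alpha_j, alpha_j); the resulting 6x6 Cartan matrix is
[[2, -1, -1, 0, 0, 0], [-1, 2, 0, 0, 0, 0], [-1, 0, 2, -1, -1, 0], [0, 0, -1, 2, 0, -1], [0, 0, -1, 0, 2, 0], [0, 0, 0, -1, 0, 2]].
All simple roots have the same length, so the diagram is simply laced. The associated Dynkin diagram is a chain of 5 nodes with one extra node attached to the third node from one end (E_6), so the type is E_6.

E_6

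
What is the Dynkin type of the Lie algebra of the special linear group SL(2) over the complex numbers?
This is sl(2), which has dimension 2^2 - 1 = 3 and rank 2 - 1 = 1 (a Cartan subalgebra is the diagonal traceless matrices). In the classification of classical Lie algebras, the special linear algebra sl(n+1) has type A_n; here n = 1, so the Dynkin diagram is a chain of 1 nodes with single edges (A_1). Hence the type is A_1.

A1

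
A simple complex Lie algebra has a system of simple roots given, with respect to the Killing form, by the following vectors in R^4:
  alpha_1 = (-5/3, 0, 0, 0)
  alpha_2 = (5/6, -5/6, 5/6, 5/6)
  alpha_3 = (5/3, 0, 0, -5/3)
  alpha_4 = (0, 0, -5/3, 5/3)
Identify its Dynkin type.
F4

Compute the Cartan integers a_ij = 2(alpha_i, alpha_j)/(alpha_j, alpha_j); the resulting 4x4 Cartan matrix is
[[2, -1, -1, 0], [-1, 2, 0, 0], [-2, 0, 2, -1], [0, 0, -1, 2]].
The roots have two lengths (squared-length ratio 2:1); the short ones are alpha_{1,2}. The associated Dynkin diagram is a chain of 4 nodes with a double edge between the middle two (F_4), so the type is F_4.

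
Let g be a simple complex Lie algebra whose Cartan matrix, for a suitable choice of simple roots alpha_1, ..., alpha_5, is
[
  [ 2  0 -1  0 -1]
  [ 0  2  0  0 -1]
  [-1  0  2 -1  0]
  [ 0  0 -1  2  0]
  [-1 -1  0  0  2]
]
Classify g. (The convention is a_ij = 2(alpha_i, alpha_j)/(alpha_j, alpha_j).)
type A_5

The matrix has rank 5 with 2's on the diagonal. Reading the off-diagonal entries as Dynkin edges (a single edge where a_ij = a_ji = -1; a double or triple edge where a_ij * a_ji = 2 or 3), the diagram is a chain of 5 nodes with single edges (A_5). One simple-root ordering that puts it in standard form is (alpha_4, alpha_3, alpha_1, alpha_5, alpha_2). So the algebra is type A_5, i.e. sl(6).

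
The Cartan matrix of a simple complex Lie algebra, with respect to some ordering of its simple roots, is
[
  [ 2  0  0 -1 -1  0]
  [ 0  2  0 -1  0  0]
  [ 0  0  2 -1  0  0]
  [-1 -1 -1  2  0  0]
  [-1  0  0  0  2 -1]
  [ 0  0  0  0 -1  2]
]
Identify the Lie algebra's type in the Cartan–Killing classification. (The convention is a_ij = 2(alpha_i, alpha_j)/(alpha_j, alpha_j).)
D_6 (so(12))

The matrix has rank 6 with 2's on the diagonal. Reading the off-diagonal entries as Dynkin edges (a single edge where a_ij = a_ji = -1; a double or triple edge where a_ij * a_ji = 2 or 3), the diagram is a chain of 4 nodes with a fork of two nodes at one end (D_6). One simple-root ordering that puts it in standard form is (alpha_6, alpha_5, alpha_1, alpha_4, alpha_2, alpha_3). So the algebra is type D_6, i.e. so(12).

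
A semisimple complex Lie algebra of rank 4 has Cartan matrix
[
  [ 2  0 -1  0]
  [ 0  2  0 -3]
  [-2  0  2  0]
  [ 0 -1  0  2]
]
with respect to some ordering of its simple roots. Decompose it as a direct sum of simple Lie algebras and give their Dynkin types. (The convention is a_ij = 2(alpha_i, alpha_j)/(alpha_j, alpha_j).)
The diagram associated to this matrix has two connected components: the simple roots {alpha_1, alpha_3} form a chain of 2 nodes with a double edge at one end; the terminal node there is the unique short simple root (B_2), and {alpha_2, alpha_4} form two nodes joined by a triple edge (G_2). A semisimple Lie algebra decomposes uniquely as the direct sum of simple ideals, one per connected component of its Dynkin diagram, so g ≅ B_2 ⊕ G_2 (dimension 10 + 14 = 24).

B2 + G2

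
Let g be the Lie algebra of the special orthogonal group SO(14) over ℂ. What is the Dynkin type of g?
D_7 (so(14))

This is so(14) with 14 even, which has dimension 14(14-1)/2 = 91 and rank 14/2 = 7. In the classification of classical Lie algebras, the orthogonal algebra so(2n) in an even number of variables has type D_n; here n = 7, so the Dynkin diagram is a chain of 5 nodes with a fork of two nodes at one end (D_7). Hence the type is D_7.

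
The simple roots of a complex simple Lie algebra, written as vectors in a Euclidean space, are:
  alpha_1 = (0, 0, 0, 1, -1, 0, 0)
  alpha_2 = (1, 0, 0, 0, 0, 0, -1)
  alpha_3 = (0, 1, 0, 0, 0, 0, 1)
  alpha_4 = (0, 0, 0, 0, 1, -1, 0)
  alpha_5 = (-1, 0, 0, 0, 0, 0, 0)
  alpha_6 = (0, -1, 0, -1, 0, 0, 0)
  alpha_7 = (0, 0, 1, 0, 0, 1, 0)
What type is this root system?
B7

Compute the Cartan integers a_ij = 2(alpha_i, alpha_j)/(alpha_j, alpha_j); the resulting 7x7 Cartan matrix is
[[2, 0, 0, -1, 0, -1, 0], [0, 2, -1, 0, -2, 0, 0], [0, -1, 2, 0, 0, -1, 0], [-1, 0, 0, 2, 0, 0, -1], [0, -1, 0, 0, 2, 0, 0], [-1, 0, -1, 0, 0, 2, 0], [0, 0, 0, -1, 0, 0, 2]].
The roots have two lengths (squared-length ratio 2:1); the short ones are alpha_{5}. The associated Dynkin diagram is a chain of 7 nodes with a double edge at one end; the terminal node there is the unique short simple root (B_7), so the type is B_7 (the algebra so(15)).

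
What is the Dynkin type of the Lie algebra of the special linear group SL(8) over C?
A_7 (sl(8))

This is sl(8), which has dimension 8^2 - 1 = 63 and rank 8 - 1 = 7 (a Cartan subalgebra is the diagonal traceless matrices). In the classification of classical Lie algebras, the special linear algebra sl(n+1) has type A_n; here n = 7, so the Dynkin diagram is a chain of 7 nodes with single edges (A_7). Hence the type is A_7.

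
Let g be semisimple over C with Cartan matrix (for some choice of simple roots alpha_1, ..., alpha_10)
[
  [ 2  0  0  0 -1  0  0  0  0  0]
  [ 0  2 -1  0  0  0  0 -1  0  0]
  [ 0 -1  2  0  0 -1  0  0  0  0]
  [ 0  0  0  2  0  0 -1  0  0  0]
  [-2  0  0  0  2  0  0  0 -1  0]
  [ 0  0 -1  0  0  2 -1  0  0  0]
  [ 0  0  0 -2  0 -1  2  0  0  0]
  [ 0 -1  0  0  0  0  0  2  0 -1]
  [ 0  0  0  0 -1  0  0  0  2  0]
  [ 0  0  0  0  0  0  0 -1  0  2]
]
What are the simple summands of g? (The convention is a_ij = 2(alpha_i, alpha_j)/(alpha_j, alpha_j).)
B_3 + B_7

The diagram associated to this matrix has two connected components: the simple roots {alpha_1, alpha_5, alpha_9} form a chain of 3 nodes with a double edge at one end; the terminal node there is the unique short simple root (B_3), and {alpha_2, alpha_3, alpha_4, alpha_6, alpha_7, alpha_8, alpha_10} form a chain of 7 nodes with a double edge at one end; the terminal node there is the unique short simple root (B_7). A semisimple Lie algebra decomposes uniquely as the direct sum of simple ideals, one per connected component of its Dynkin diagram, so g ≅ B_3 ⊕ B_7 (dimension 21 + 105 = 126).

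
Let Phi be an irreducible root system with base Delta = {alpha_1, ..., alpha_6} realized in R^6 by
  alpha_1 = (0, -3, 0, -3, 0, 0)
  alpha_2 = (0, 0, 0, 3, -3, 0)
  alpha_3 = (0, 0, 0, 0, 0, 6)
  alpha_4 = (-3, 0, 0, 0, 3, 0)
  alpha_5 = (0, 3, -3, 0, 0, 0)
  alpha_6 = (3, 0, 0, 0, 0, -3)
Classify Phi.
C_6

Compute the Cartan integers a_ij = 2(alpha_i, alpha_j)/(alpha_j, alpha_j); the resulting 6x6 Cartan matrix is
[[2, -1, 0, 0, -1, 0], [-1, 2, 0, -1, 0, 0], [0, 0, 2, 0, 0, -2], [0, -1, 0, 2, 0, -1], [-1, 0, 0, 0, 2, 0], [0, 0, -1, -1, 0, 2]].
The roots have two lengths (squared-length ratio 2:1); the short ones are alpha_{1,2,4,5,6}. The associated Dynkin diagram is a chain of 6 nodes with a double edge at one end; the terminal node there is the unique long simple root (C_6), so the type is C_6 (the algebra sp(12)).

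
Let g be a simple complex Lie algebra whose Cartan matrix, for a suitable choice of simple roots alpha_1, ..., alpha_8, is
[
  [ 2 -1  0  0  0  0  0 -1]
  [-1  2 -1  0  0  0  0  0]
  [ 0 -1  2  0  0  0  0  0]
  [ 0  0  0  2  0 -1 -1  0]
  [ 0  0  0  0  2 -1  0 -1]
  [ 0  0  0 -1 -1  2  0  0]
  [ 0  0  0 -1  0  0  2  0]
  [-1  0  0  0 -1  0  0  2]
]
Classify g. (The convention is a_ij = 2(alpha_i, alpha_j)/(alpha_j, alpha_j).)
A_8 (sl(9))

The matrix has rank 8 with 2's on the diagonal. Reading the off-diagonal entries as Dynkin edges (a single edge where a_ij = a_ji = -1; a double or triple edge where a_ij * a_ji = 2 or 3), the diagram is a chain of 8 nodes with single edges (A_8). One simple-root ordering that puts it in standard form is (alpha_3, alpha_2, alpha_1, alpha_8, alpha_5, alpha_6, alpha_4, alpha_7). So the algebra is type A_8, i.e. sl(9).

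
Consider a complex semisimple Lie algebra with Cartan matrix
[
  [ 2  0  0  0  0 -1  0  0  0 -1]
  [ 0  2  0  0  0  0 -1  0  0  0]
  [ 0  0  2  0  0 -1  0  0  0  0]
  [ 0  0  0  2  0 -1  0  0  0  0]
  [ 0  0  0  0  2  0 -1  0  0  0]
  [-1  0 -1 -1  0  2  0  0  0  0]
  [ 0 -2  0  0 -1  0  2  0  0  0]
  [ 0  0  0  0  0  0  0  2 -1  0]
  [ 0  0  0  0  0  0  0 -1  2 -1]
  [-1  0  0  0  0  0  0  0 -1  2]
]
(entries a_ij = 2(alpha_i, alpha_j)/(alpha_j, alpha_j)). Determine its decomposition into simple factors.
type B_3 ⊕ type D_7

The diagram associated to this matrix has two connected components: the simple roots {alpha_2, alpha_5, alpha_7} form a chain of 3 nodes with a double edge at one end; the terminal node there is the unique short simple root (B_3), and {alpha_1, alpha_3, alpha_4, alpha_6, alpha_8, alpha_9, alpha_10} form a chain of 5 nodes with a fork of two nodes at one end (D_7). A semisimple Lie algebra decomposes uniquely as the direct sum of simple ideals, one per connected component of its Dynkin diagram, so g ≅ B_3 ⊕ D_7 (dimension 21 + 91 = 112).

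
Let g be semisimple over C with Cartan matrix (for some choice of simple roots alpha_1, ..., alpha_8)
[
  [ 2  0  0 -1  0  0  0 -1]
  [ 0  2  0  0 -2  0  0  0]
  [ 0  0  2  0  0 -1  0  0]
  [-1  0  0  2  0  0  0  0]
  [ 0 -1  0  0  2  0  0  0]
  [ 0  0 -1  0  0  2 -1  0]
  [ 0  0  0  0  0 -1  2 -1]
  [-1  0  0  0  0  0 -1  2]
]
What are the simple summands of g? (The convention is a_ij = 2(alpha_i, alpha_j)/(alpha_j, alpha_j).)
A_6 (sl(7)) ⊕ B_2 (so(5))

The diagram associated to this matrix has two connected components: the simple roots {alpha_1, alpha_3, alpha_4, alpha_6, alpha_7, alpha_8} form a chain of 6 nodes with single edges (A_6), and {alpha_2, alpha_5} form a chain of 2 nodes with a double edge at one end; the terminal node there is the unique short simple root (B_2). A semisimple Lie algebra decomposes uniquely as the direct sum of simple ideals, one per connected component of its Dynkin diagram, so g ≅ A_6 ⊕ B_2 (dimension 48 + 10 = 58).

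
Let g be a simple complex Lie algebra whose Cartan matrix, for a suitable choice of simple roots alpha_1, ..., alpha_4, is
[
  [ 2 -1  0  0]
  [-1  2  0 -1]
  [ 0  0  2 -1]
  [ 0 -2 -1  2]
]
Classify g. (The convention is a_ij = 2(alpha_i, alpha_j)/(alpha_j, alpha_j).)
F4

The matrix has rank 4 with 2's on the diagonal. Reading the off-diagonal entries as Dynkin edges (a single edge where a_ij = a_ji = -1; a double or triple edge where a_ij * a_ji = 2 or 3), the diagram is a chain of 4 nodes with a double edge between the middle two (F_4). One simple-root ordering that puts it in standard form is (alpha_3, alpha_4, alpha_2, alpha_1). So the algebra is type F_4.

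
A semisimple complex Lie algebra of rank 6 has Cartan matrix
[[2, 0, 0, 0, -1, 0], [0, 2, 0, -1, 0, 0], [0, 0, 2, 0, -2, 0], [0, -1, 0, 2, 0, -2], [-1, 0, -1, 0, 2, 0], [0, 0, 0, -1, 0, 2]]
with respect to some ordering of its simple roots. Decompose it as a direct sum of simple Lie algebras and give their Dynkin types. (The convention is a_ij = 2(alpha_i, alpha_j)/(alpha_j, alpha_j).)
The diagram associated to this matrix has two connected components: the simple roots {alpha_2, alpha_4, alpha_6} form a chain of 3 nodes with a double edge at one end; the terminal node there is the unique short simple root (B_3), and {alpha_1, alpha_3, alpha_5} form a chain of 3 nodes with a double edge at one end; the terminal node there is the unique long simple root (C_3). A semisimple Lie algebra decomposes uniquely as the direct sum of simple ideals, one per connected component of its Dynkin diagram, so g ≅ B_3 ⊕ C_3 (dimension 21 + 21 = 42).

type B_3 ⊕ type C_3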